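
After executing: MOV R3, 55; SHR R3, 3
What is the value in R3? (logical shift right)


Register state trace:
  MOV R3, 55  → R3 = 55
  SHR R3, 3  → R3 = 55 >> 3 = 55 // 2^3 = 6
Final: R3 = 6

6


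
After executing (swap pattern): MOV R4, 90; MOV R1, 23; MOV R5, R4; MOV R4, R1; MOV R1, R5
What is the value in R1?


Register state trace (swap pattern):
  MOV R4, 90  → R4 = 90
  MOV R1, 23  → R1 = 23
  MOV R5, R4  → R5 = 90  (save R4)
  MOV R4, R1  → R4 = 23  (R4 gets R1's value)
  MOV R1, R5  → R1 = 90  (R1 gets saved value)
Final: R1 = 90

90


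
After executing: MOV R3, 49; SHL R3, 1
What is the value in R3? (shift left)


Register state trace:
  MOV R3, 49  → R3 = 49
  SHL R3, 1  → R3 = 49 << 1 = 49 * 2^1 = 98
Final: R3 = 98

98


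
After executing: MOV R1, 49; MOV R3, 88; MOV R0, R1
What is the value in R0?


Register state trace:
  MOV R1, 49  → R1 = 49
  MOV R3, 88  → R3 = 88
  MOV R0, R1  → R0 = 49
Final: R0 = 49

49


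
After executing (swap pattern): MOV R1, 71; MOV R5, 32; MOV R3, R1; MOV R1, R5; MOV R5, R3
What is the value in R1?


Register state trace (swap pattern):
  MOV R1, 71  → R1 = 71
  MOV R5, 32  → R5 = 32
  MOV R3, R1  → R3 = 71  (save R1)
  MOV R1, R5  → R1 = 32  (R1 gets R5's value)
  MOV R5, R3  → R5 = 71  (R5 gets saved value)
Final: R1 = 32

32


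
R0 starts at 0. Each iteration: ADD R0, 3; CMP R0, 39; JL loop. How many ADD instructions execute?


Loop trace (R0 starts at 0, target 39, step 3):
  ADD #1: R0 = 0 + 3 = 3  → 3 < 39, loop
  ADD #2: R0 = 3 + 3 = 6  → 6 < 39, loop
  ADD #3: R0 = 6 + 3 = 9  → 9 < 39, loop
  ADD #4: R0 = 9 + 3 = 12  → 12 < 39, loop
  ADD #5: R0 = 12 + 3 = 15  → 15 < 39, loop
  ADD #6: R0 = 15 + 3 = 18  → 18 < 39, loop
  ADD #7: R0 = 18 + 3 = 21  → 21 < 39, loop
  ADD #8: R0 = 21 + 3 = 24  → 24 < 39, loop
  ADD #9: R0 = 24 + 3 = 27  → 27 < 39, loop
  ADD #10: R0 = 27 + 3 = 30  → 30 < 39, loop
  ADD #11: R0 = 30 + 3 = 33  → 33 < 39, loop
  ADD #12: R0 = 33 + 3 = 36  → 36 < 39, loop
  ADD #13: R0 = 36 + 3 = 39  → 39 >= 39, exit
Total ADD instructions: 13

13


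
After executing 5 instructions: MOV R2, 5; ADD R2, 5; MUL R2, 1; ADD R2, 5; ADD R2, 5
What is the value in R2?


Register state trace:
  MOV R2, 5  → R2 = 5
  ADD R2, 5  → R2 = 5 + 5 = 10
  MUL R2, 1  → R2 = 10 * 1 = 10
  ADD R2, 5  → R2 = 10 + 5 = 15
  ADD R2, 5  → R2 = 15 + 5 = 20
Final: R2 = 20

20


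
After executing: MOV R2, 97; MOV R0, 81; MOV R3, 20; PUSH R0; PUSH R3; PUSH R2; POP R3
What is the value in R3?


Stack trace (top is rightmost):
  MOV R2, 97  → R2 = 97
  MOV R0, 81  → R0 = 81
  MOV R3, 20  → R3 = 20
  PUSH R0  → stack: [81]
  PUSH R3  → stack: [81, 20]
  PUSH R2  → stack: [81, 20, 97]
  POP R3  → R3 = 97, stack: [81, 20]
Final: R3 = 97

97


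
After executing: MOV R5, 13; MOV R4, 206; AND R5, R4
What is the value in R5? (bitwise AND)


Register state trace:
  MOV R5, 13  → R5 = 13 (0b00001101)
  MOV R4, 206  → R4 = 206 (0b11001110)
  AND R5, R4  → R5 = 13 AND 206 = 12 (0b00001100)
Final: R5 = 12

12


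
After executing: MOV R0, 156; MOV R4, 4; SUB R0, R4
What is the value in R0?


Register state trace:
  MOV R0, 156  → R0 = 156
  MOV R4, 4  → R4 = 4
  SUB R0, R4  → R0 = 156 - 4 = 152
Final: R0 = 152

152


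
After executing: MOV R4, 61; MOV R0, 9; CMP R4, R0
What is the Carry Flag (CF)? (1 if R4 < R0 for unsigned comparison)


Register state trace:
  MOV R4, 61  → R4 = 61
  MOV R0, 9  → R0 = 9
  CMP R4, R0  → unsigned 61 - 9: no borrow
  61 >= 9, so CF = 0
CF = 0

0


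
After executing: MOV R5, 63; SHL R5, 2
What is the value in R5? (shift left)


Register state trace:
  MOV R5, 63  → R5 = 63
  SHL R5, 2  → R5 = 63 << 2 = 63 * 2^2 = 252
Final: R5 = 252

252


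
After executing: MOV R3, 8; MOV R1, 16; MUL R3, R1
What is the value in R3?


Register state trace:
  MOV R3, 8  → R3 = 8
  MOV R1, 16  → R1 = 16
  MUL R3, R1  → R3 = 8 * 16 = 128
Final: R3 = 128

128


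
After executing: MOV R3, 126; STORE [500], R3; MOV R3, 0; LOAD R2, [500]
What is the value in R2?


Register and memory trace:
  MOV R3, 126  → R3 = 126
  STORE [500], R3  → mem[500] = 126
  MOV R3, 0  → R3 = 0
  LOAD R2, [500]  → R2 = mem[500] = 126
Final: R2 = 126

126


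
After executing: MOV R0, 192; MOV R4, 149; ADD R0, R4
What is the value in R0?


Register state trace:
  MOV R0, 192  → R0 = 192
  MOV R4, 149  → R4 = 149
  ADD R0, R4  → R0 = 192 + 149 = 341
Final: R0 = 341

341


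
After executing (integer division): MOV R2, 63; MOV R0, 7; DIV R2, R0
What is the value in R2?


Register state trace:
  MOV R2, 63  → R2 = 63
  MOV R0, 7  → R0 = 7
  DIV R2, R0  → R2 = 63 // 7 = 9
Final: R2 = 9

9


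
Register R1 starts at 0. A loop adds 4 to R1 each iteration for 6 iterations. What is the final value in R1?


Starting value: R1 = 0
  Iter 1: R1 = 0 + 4 = 4
  Iter 2: R1 = 4 + 4 = 8
  Iter 3: R1 = 8 + 4 = 12
  Iter 4: R1 = 12 + 4 = 16
  Iter 5: R1 = 16 + 4 = 20
  Iter 6: R1 = 20 + 4 = 24
Final: R1 = 24

24


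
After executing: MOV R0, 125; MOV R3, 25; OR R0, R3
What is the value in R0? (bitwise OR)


Register state trace:
  MOV R0, 125  → R0 = 125 (0b01111101)
  MOV R3, 25  → R3 = 25 (0b00011001)
  OR R0, R3   → R0 = 125 OR 25 = 125 (0b01111101)
Final: R0 = 125

125


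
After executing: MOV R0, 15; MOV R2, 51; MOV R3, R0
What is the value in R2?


Register state trace:
  MOV R0, 15  → R0 = 15
  MOV R2, 51  → R2 = 51
  MOV R3, R0  → R3 = 15
Final: R2 = 51

51


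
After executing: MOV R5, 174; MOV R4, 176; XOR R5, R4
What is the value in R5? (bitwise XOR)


Register state trace:
  MOV R5, 174  → R5 = 174 (0b10101110)
  MOV R4, 176  → R4 = 176 (0b10110000)
  XOR R5, R4  → R5 = 174 XOR 176 = 30 (0b00011110)
Final: R5 = 30

30


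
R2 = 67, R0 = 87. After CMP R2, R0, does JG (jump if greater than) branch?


Trace:
  R2 = 67, R0 = 87
  CMP R2, R0  → compares 67 vs 87
  JG checks: is 67 greater than 87?
  67 < 87, so condition is false
Branch taken: No

No


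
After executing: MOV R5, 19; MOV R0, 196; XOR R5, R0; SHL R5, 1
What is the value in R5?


Register state trace:
  MOV R5, 19  → R5 = 19 (0b00010011)
  MOV R0, 196  → R0 = 196 (0b11000100)
  XOR R5, R0  → R5 = 19 XOR 196 = 215 (0b11010111)
  SHL R5, 1  → R5 = 215 << 1 = 430
Final: R5 = 430

430


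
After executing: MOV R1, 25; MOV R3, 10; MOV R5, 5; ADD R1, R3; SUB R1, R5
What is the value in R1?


Register state trace:
  MOV R1, 25  → R1 = 25
  MOV R3, 10  → R3 = 10
  MOV R5, 5  → R5 = 5
  ADD R1, R3  → R1 = 25 + 10 = 35
  SUB R1, R5  → R1 = 35 - 5 = 30
Final: R1 = 30

30


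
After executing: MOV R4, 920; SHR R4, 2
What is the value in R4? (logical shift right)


Register state trace:
  MOV R4, 920  → R4 = 920
  SHR R4, 2  → R4 = 920 >> 2 = 920 // 2^2 = 230
Final: R4 = 230

230


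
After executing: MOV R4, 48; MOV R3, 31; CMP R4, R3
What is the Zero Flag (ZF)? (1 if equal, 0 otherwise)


Register state trace:
  MOV R4, 48  → R4 = 48
  MOV R3, 31  → R3 = 31
  CMP R4, R3  → computes 48 - 31 = 17
  Result is nonzero, so values are not equal
ZF = 0

0


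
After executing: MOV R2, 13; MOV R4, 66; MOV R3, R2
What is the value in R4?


Register state trace:
  MOV R2, 13  → R2 = 13
  MOV R4, 66  → R4 = 66
  MOV R3, R2  → R3 = 13
Final: R4 = 66

66


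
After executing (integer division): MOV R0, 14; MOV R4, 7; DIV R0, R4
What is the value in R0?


Register state trace:
  MOV R0, 14  → R0 = 14
  MOV R4, 7  → R4 = 7
  DIV R0, R4  → R0 = 14 // 7 = 2
Final: R0 = 2

2


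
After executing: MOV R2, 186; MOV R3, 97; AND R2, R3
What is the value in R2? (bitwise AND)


Register state trace:
  MOV R2, 186  → R2 = 186 (0b10111010)
  MOV R3, 97  → R3 = 97 (0b01100001)
  AND R2, R3  → R2 = 186 AND 97 = 32 (0b00100000)
Final: R2 = 32

32


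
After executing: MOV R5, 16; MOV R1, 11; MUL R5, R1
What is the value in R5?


Register state trace:
  MOV R5, 16  → R5 = 16
  MOV R1, 11  → R1 = 11
  MUL R5, R1  → R5 = 16 * 11 = 176
Final: R5 = 176

176


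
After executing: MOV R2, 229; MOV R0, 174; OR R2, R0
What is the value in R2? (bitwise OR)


Register state trace:
  MOV R2, 229  → R2 = 229 (0b11100101)
  MOV R0, 174  → R0 = 174 (0b10101110)
  OR R2, R0   → R2 = 229 OR 174 = 239 (0b11101111)
Final: R2 = 239

239


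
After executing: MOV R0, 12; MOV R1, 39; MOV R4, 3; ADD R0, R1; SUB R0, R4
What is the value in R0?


Register state trace:
  MOV R0, 12  → R0 = 12
  MOV R1, 39  → R1 = 39
  MOV R4, 3  → R4 = 3
  ADD R0, R1  → R0 = 12 + 39 = 51
  SUB R0, R4  → R0 = 51 - 3 = 48
Final: R0 = 48

48


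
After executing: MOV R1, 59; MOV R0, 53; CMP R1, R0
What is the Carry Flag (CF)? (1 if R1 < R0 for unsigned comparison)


Register state trace:
  MOV R1, 59  → R1 = 59
  MOV R0, 53  → R0 = 53
  CMP R1, R0  → unsigned 59 - 53: no borrow
  59 >= 53, so CF = 0
CF = 0

0


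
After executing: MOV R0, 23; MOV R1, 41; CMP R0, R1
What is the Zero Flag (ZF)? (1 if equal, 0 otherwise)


Register state trace:
  MOV R0, 23  → R0 = 23
  MOV R1, 41  → R1 = 41
  CMP R0, R1  → computes 23 - 41 = -18
  Result is nonzero, so values are not equal
ZF = 0

0


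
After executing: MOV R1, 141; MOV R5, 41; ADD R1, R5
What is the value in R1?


Register state trace:
  MOV R1, 141  → R1 = 141
  MOV R5, 41  → R5 = 41
  ADD R1, R5  → R1 = 141 + 41 = 182
Final: R1 = 182

182


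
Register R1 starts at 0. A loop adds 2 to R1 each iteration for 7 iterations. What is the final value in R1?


Starting value: R1 = 0
  Iter 1: R1 = 0 + 2 = 2
  Iter 2: R1 = 2 + 2 = 4
  Iter 3: R1 = 4 + 2 = 6
  Iter 4: R1 = 6 + 2 = 8
  Iter 5: R1 = 8 + 2 = 10
  Iter 6: R1 = 10 + 2 = 12
  Iter 7: R1 = 12 + 2 = 14
Final: R1 = 14

14


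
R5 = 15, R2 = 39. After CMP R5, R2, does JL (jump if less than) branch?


Trace:
  R5 = 15, R2 = 39
  CMP R5, R2  → compares 15 vs 39
  JL checks: is 15 less than 39?
  15 < 39, so condition is true
Branch taken: Yes

Yes


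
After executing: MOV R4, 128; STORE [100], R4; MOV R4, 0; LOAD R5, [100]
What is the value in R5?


Register and memory trace:
  MOV R4, 128  → R4 = 128
  STORE [100], R4  → mem[100] = 128
  MOV R4, 0  → R4 = 0
  LOAD R5, [100]  → R5 = mem[100] = 128
Final: R5 = 128

128


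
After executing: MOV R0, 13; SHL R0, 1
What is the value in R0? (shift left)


Register state trace:
  MOV R0, 13  → R0 = 13
  SHL R0, 1  → R0 = 13 << 1 = 13 * 2^1 = 26
Final: R0 = 26

26


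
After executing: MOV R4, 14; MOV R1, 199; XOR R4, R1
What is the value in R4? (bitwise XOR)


Register state trace:
  MOV R4, 14  → R4 = 14 (0b00001110)
  MOV R1, 199  → R1 = 199 (0b11000111)
  XOR R4, R1  → R4 = 14 XOR 199 = 201 (0b11001001)
Final: R4 = 201

201


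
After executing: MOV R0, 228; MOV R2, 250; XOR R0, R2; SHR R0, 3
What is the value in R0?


Register state trace:
  MOV R0, 228  → R0 = 228 (0b11100100)
  MOV R2, 250  → R2 = 250 (0b11111010)
  XOR R0, R2  → R0 = 228 XOR 250 = 30 (0b00011110)
  SHR R0, 3  → R0 = 30 >> 3 = 3
Final: R0 = 3

3


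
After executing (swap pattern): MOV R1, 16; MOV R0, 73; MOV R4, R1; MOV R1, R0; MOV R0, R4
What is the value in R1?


Register state trace (swap pattern):
  MOV R1, 16  → R1 = 16
  MOV R0, 73  → R0 = 73
  MOV R4, R1  → R4 = 16  (save R1)
  MOV R1, R0  → R1 = 73  (R1 gets R0's value)
  MOV R0, R4  → R0 = 16  (R0 gets saved value)
Final: R1 = 73

73


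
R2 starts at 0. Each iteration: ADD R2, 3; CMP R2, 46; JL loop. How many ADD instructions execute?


Loop trace (R2 starts at 0, target 46, step 3):
  ADD #1: R2 = 0 + 3 = 3  → 3 < 46, loop
  ADD #2: R2 = 3 + 3 = 6  → 6 < 46, loop
  ADD #3: R2 = 6 + 3 = 9  → 9 < 46, loop
  ADD #4: R2 = 9 + 3 = 12  → 12 < 46, loop
  ADD #5: R2 = 12 + 3 = 15  → 15 < 46, loop
  ADD #6: R2 = 15 + 3 = 18  → 18 < 46, loop
  ADD #7: R2 = 18 + 3 = 21  → 21 < 46, loop
  ADD #8: R2 = 21 + 3 = 24  → 24 < 46, loop
  ADD #9: R2 = 24 + 3 = 27  → 27 < 46, loop
  ADD #10: R2 = 27 + 3 = 30  → 30 < 46, loop
  ADD #11: R2 = 30 + 3 = 33  → 33 < 46, loop
  ADD #12: R2 = 33 + 3 = 36  → 36 < 46, loop
  ADD #13: R2 = 36 + 3 = 39  → 39 < 46, loop
  ADD #14: R2 = 39 + 3 = 42  → 42 < 46, loop
  ADD #15: R2 = 42 + 3 = 45  → 45 < 46, loop
  ADD #16: R2 = 45 + 3 = 48  → 48 >= 46, exit
Total ADD instructions: 16

16


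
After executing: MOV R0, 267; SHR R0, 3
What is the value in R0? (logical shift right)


Register state trace:
  MOV R0, 267  → R0 = 267
  SHR R0, 3  → R0 = 267 >> 3 = 267 // 2^3 = 33
Final: R0 = 33

33


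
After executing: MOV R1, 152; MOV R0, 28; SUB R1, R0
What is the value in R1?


Register state trace:
  MOV R1, 152  → R1 = 152
  MOV R0, 28  → R0 = 28
  SUB R1, R0  → R1 = 152 - 28 = 124
Final: R1 = 124

124


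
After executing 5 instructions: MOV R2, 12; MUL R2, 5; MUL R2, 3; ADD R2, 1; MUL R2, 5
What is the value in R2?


Register state trace:
  MOV R2, 12  → R2 = 12
  MUL R2, 5  → R2 = 12 * 5 = 60
  MUL R2, 3  → R2 = 60 * 3 = 180
  ADD R2, 1  → R2 = 180 + 1 = 181
  MUL R2, 5  → R2 = 181 * 5 = 905
Final: R2 = 905

905


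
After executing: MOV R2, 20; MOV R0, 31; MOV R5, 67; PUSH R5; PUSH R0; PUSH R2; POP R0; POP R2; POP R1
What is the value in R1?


Stack trace (top is rightmost):
  MOV R2, 20  → R2 = 20
  MOV R0, 31  → R0 = 31
  MOV R5, 67  → R5 = 67
  PUSH R5  → stack: [67]
  PUSH R0  → stack: [67, 31]
  PUSH R2  → stack: [67, 31, 20]
  POP R0  → R0 = 20, stack: [67, 31]
  POP R2  → R2 = 31, stack: [67]
  POP R1  → R1 = 67, stack: []
Final: R1 = 67

67


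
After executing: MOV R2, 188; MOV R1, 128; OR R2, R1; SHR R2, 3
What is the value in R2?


Register state trace:
  MOV R2, 188  → R2 = 188 (0b10111100)
  MOV R1, 128  → R1 = 128 (0b10000000)
  OR R2, R1  → R2 = 188 OR 128 = 188 (0b10111100)
  SHR R2, 3  → R2 = 188 >> 3 = 23
Final: R2 = 23

23


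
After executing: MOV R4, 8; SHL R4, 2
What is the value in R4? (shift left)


Register state trace:
  MOV R4, 8  → R4 = 8
  SHL R4, 2  → R4 = 8 << 2 = 8 * 2^2 = 32
Final: R4 = 32

32


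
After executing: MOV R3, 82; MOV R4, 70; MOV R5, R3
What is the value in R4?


Register state trace:
  MOV R3, 82  → R3 = 82
  MOV R4, 70  → R4 = 70
  MOV R5, R3  → R5 = 82
Final: R4 = 70

70


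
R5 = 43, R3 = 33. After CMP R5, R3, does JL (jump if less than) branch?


Trace:
  R5 = 43, R3 = 33
  CMP R5, R3  → compares 43 vs 33
  JL checks: is 43 less than 33?
  43 > 33, so condition is false
Branch taken: No

No


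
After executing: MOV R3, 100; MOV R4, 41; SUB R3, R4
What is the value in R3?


Register state trace:
  MOV R3, 100  → R3 = 100
  MOV R4, 41  → R4 = 41
  SUB R3, R4  → R3 = 100 - 41 = 59
Final: R3 = 59

59


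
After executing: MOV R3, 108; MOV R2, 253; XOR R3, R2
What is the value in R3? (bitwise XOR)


Register state trace:
  MOV R3, 108  → R3 = 108 (0b01101100)
  MOV R2, 253  → R2 = 253 (0b11111101)
  XOR R3, R2  → R3 = 108 XOR 253 = 145 (0b10010001)
Final: R3 = 145

145


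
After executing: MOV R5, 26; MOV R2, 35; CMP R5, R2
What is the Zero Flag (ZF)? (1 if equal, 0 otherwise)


Register state trace:
  MOV R5, 26  → R5 = 26
  MOV R2, 35  → R2 = 35
  CMP R5, R2  → computes 26 - 35 = -9
  Result is nonzero, so values are not equal
ZF = 0

0


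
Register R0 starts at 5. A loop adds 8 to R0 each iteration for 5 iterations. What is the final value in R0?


Starting value: R0 = 5
  Iter 1: R0 = 5 + 8 = 13
  Iter 2: R0 = 13 + 8 = 21
  Iter 3: R0 = 21 + 8 = 29
  Iter 4: R0 = 29 + 8 = 37
  Iter 5: R0 = 37 + 8 = 45
Final: R0 = 45

45


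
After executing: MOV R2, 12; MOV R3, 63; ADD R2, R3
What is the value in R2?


Register state trace:
  MOV R2, 12  → R2 = 12
  MOV R3, 63  → R3 = 63
  ADD R2, R3  → R2 = 12 + 63 = 75
Final: R2 = 75

75


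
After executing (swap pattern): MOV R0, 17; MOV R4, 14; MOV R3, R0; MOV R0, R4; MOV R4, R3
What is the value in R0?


Register state trace (swap pattern):
  MOV R0, 17  → R0 = 17
  MOV R4, 14  → R4 = 14
  MOV R3, R0  → R3 = 17  (save R0)
  MOV R0, R4  → R0 = 14  (R0 gets R4's value)
  MOV R4, R3  → R4 = 17  (R4 gets saved value)
Final: R0 = 14

14


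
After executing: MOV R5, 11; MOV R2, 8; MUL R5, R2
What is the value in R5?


Register state trace:
  MOV R5, 11  → R5 = 11
  MOV R2, 8  → R2 = 8
  MUL R5, R2  → R5 = 11 * 8 = 88
Final: R5 = 88

88


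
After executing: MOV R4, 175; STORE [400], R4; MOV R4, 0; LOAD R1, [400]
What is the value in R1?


Register and memory trace:
  MOV R4, 175  → R4 = 175
  STORE [400], R4  → mem[400] = 175
  MOV R4, 0  → R4 = 0
  LOAD R1, [400]  → R1 = mem[400] = 175
Final: R1 = 175

175


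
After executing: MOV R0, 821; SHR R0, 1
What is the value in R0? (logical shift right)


Register state trace:
  MOV R0, 821  → R0 = 821
  SHR R0, 1  → R0 = 821 >> 1 = 821 // 2^1 = 410
Final: R0 = 410

410


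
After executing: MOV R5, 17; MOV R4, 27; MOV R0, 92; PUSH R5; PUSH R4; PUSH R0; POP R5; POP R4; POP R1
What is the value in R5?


Stack trace (top is rightmost):
  MOV R5, 17  → R5 = 17
  MOV R4, 27  → R4 = 27
  MOV R0, 92  → R0 = 92
  PUSH R5  → stack: [17]
  PUSH R4  → stack: [17, 27]
  PUSH R0  → stack: [17, 27, 92]
  POP R5  → R5 = 92, stack: [17, 27]
  POP R4  → R4 = 27, stack: [17]
  POP R1  → R1 = 17, stack: []
Final: R5 = 92

92


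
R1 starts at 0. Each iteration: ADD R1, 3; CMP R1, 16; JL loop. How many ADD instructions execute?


Loop trace (R1 starts at 0, target 16, step 3):
  ADD #1: R1 = 0 + 3 = 3  → 3 < 16, loop
  ADD #2: R1 = 3 + 3 = 6  → 6 < 16, loop
  ADD #3: R1 = 6 + 3 = 9  → 9 < 16, loop
  ADD #4: R1 = 9 + 3 = 12  → 12 < 16, loop
  ADD #5: R1 = 12 + 3 = 15  → 15 < 16, loop
  ADD #6: R1 = 15 + 3 = 18  → 18 >= 16, exit
Total ADD instructions: 6

6


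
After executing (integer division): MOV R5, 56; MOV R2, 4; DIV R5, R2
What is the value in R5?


Register state trace:
  MOV R5, 56  → R5 = 56
  MOV R2, 4  → R2 = 4
  DIV R5, R2  → R5 = 56 // 4 = 14
Final: R5 = 14

14


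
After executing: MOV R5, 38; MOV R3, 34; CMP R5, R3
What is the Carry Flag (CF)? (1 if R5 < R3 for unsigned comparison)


Register state trace:
  MOV R5, 38  → R5 = 38
  MOV R3, 34  → R3 = 34
  CMP R5, R3  → unsigned 38 - 34: no borrow
  38 >= 34, so CF = 0
CF = 0

0


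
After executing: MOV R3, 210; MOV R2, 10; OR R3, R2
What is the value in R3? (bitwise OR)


Register state trace:
  MOV R3, 210  → R3 = 210 (0b11010010)
  MOV R2, 10  → R2 = 10 (0b00001010)
  OR R3, R2   → R3 = 210 OR 10 = 218 (0b11011010)
Final: R3 = 218

218


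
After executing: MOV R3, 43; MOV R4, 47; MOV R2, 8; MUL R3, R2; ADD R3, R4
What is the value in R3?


Register state trace:
  MOV R3, 43  → R3 = 43
  MOV R4, 47  → R4 = 47
  MOV R2, 8  → R2 = 8
  MUL R3, R2  → R3 = 43 * 8 = 344
  ADD R3, R4  → R3 = 344 + 47 = 391
Final: R3 = 391

391


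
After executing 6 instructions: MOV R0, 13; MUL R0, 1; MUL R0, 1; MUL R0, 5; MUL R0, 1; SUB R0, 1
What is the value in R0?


Register state trace:
  MOV R0, 13  → R0 = 13
  MUL R0, 1  → R0 = 13 * 1 = 13
  MUL R0, 1  → R0 = 13 * 1 = 13
  MUL R0, 5  → R0 = 13 * 5 = 65
  MUL R0, 1  → R0 = 65 * 1 = 65
  SUB R0, 1  → R0 = 65 - 1 = 64
Final: R0 = 64

64


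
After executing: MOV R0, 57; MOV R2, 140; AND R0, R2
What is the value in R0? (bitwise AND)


Register state trace:
  MOV R0, 57  → R0 = 57 (0b00111001)
  MOV R2, 140  → R2 = 140 (0b10001100)
  AND R0, R2  → R0 = 57 AND 140 = 8 (0b00001000)
Final: R0 = 8

8


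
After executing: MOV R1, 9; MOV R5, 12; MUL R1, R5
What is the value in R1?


Register state trace:
  MOV R1, 9  → R1 = 9
  MOV R5, 12  → R5 = 12
  MUL R1, R5  → R1 = 9 * 12 = 108
Final: R1 = 108

108


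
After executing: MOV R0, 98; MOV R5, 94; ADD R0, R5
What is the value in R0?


Register state trace:
  MOV R0, 98  → R0 = 98
  MOV R5, 94  → R5 = 94
  ADD R0, R5  → R0 = 98 + 94 = 192
Final: R0 = 192

192


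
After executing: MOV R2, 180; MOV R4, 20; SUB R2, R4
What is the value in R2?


Register state trace:
  MOV R2, 180  → R2 = 180
  MOV R4, 20  → R4 = 20
  SUB R2, R4  → R2 = 180 - 20 = 160
Final: R2 = 160

160


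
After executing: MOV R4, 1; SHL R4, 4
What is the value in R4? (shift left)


Register state trace:
  MOV R4, 1  → R4 = 1
  SHL R4, 4  → R4 = 1 << 4 = 1 * 2^4 = 16
Final: R4 = 16

16


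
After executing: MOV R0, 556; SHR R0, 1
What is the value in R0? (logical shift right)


Register state trace:
  MOV R0, 556  → R0 = 556
  SHR R0, 1  → R0 = 556 >> 1 = 556 // 2^1 = 278
Final: R0 = 278

278


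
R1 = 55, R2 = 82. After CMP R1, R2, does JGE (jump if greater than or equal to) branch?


Trace:
  R1 = 55, R2 = 82
  CMP R1, R2  → compares 55 vs 82
  JGE checks: is 55 greater than or equal to 82?
  55 < 82, so condition is false
Branch taken: No

No


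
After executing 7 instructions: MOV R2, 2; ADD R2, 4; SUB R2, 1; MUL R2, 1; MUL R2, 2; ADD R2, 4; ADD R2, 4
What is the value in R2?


Register state trace:
  MOV R2, 2  → R2 = 2
  ADD R2, 4  → R2 = 2 + 4 = 6
  SUB R2, 1  → R2 = 6 - 1 = 5
  MUL R2, 1  → R2 = 5 * 1 = 5
  MUL R2, 2  → R2 = 5 * 2 = 10
  ADD R2, 4  → R2 = 10 + 4 = 14
  ADD R2, 4  → R2 = 14 + 4 = 18
Final: R2 = 18

18


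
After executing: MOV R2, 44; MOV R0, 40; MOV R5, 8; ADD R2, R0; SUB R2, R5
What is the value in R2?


Register state trace:
  MOV R2, 44  → R2 = 44
  MOV R0, 40  → R0 = 40
  MOV R5, 8  → R5 = 8
  ADD R2, R0  → R2 = 44 + 40 = 84
  SUB R2, R5  → R2 = 84 - 8 = 76
Final: R2 = 76

76


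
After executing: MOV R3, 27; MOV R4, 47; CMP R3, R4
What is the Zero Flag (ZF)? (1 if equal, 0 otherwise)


Register state trace:
  MOV R3, 27  → R3 = 27
  MOV R4, 47  → R4 = 47
  CMP R3, R4  → computes 27 - 47 = -20
  Result is nonzero, so values are not equal
ZF = 0

0


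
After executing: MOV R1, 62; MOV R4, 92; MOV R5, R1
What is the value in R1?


Register state trace:
  MOV R1, 62  → R1 = 62
  MOV R4, 92  → R4 = 92
  MOV R5, R1  → R5 = 62
Final: R1 = 62

62


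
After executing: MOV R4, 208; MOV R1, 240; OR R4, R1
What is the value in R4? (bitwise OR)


Register state trace:
  MOV R4, 208  → R4 = 208 (0b11010000)
  MOV R1, 240  → R1 = 240 (0b11110000)
  OR R4, R1   → R4 = 208 OR 240 = 240 (0b11110000)
Final: R4 = 240

240


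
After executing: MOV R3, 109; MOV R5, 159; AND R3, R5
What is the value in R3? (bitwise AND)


Register state trace:
  MOV R3, 109  → R3 = 109 (0b01101101)
  MOV R5, 159  → R5 = 159 (0b10011111)
  AND R3, R5  → R3 = 109 AND 159 = 13 (0b00001101)
Final: R3 = 13

13


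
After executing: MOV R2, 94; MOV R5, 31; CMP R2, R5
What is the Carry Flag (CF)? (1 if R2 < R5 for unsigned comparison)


Register state trace:
  MOV R2, 94  → R2 = 94
  MOV R5, 31  → R5 = 31
  CMP R2, R5  → unsigned 94 - 31: no borrow
  94 >= 31, so CF = 0
CF = 0

0


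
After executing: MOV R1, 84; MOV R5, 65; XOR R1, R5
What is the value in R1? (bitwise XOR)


Register state trace:
  MOV R1, 84  → R1 = 84 (0b01010100)
  MOV R5, 65  → R5 = 65 (0b01000001)
  XOR R1, R5  → R1 = 84 XOR 65 = 21 (0b00010101)
Final: R1 = 21

21


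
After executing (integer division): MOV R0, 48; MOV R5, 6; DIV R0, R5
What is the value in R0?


Register state trace:
  MOV R0, 48  → R0 = 48
  MOV R5, 6  → R5 = 6
  DIV R0, R5  → R0 = 48 // 6 = 8
Final: R0 = 8

8


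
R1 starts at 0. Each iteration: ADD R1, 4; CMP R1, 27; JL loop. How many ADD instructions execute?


Loop trace (R1 starts at 0, target 27, step 4):
  ADD #1: R1 = 0 + 4 = 4  → 4 < 27, loop
  ADD #2: R1 = 4 + 4 = 8  → 8 < 27, loop
  ADD #3: R1 = 8 + 4 = 12  → 12 < 27, loop
  ADD #4: R1 = 12 + 4 = 16  → 16 < 27, loop
  ADD #5: R1 = 16 + 4 = 20  → 20 < 27, loop
  ADD #6: R1 = 20 + 4 = 24  → 24 < 27, loop
  ADD #7: R1 = 24 + 4 = 28  → 28 >= 27, exit
Total ADD instructions: 7

7


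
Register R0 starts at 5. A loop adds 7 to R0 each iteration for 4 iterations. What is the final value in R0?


Starting value: R0 = 5
  Iter 1: R0 = 5 + 7 = 12
  Iter 2: R0 = 12 + 7 = 19
  Iter 3: R0 = 19 + 7 = 26
  Iter 4: R0 = 26 + 7 = 33
Final: R0 = 33

33


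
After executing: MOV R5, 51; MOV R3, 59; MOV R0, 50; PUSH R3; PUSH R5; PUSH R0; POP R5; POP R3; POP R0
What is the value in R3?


Stack trace (top is rightmost):
  MOV R5, 51  → R5 = 51
  MOV R3, 59  → R3 = 59
  MOV R0, 50  → R0 = 50
  PUSH R3  → stack: [59]
  PUSH R5  → stack: [59, 51]
  PUSH R0  → stack: [59, 51, 50]
  POP R5  → R5 = 50, stack: [59, 51]
  POP R3  → R3 = 51, stack: [59]
  POP R0  → R0 = 59, stack: []
Final: R3 = 51

51


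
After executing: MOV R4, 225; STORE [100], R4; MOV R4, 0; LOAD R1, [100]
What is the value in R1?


Register and memory trace:
  MOV R4, 225  → R4 = 225
  STORE [100], R4  → mem[100] = 225
  MOV R4, 0  → R4 = 0
  LOAD R1, [100]  → R1 = mem[100] = 225
Final: R1 = 225

225


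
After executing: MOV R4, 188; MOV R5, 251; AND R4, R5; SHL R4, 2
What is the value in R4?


Register state trace:
  MOV R4, 188  → R4 = 188 (0b10111100)
  MOV R5, 251  → R5 = 251 (0b11111011)
  AND R4, R5  → R4 = 188 AND 251 = 184 (0b10111000)
  SHL R4, 2  → R4 = 184 << 2 = 736
Final: R4 = 736

736


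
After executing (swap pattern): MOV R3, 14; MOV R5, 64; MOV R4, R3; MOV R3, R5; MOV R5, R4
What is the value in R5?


Register state trace (swap pattern):
  MOV R3, 14  → R3 = 14
  MOV R5, 64  → R5 = 64
  MOV R4, R3  → R4 = 14  (save R3)
  MOV R3, R5  → R3 = 64  (R3 gets R5's value)
  MOV R5, R4  → R5 = 14  (R5 gets saved value)
Final: R5 = 14

14


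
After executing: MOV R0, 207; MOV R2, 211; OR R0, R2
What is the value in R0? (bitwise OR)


Register state trace:
  MOV R0, 207  → R0 = 207 (0b11001111)
  MOV R2, 211  → R2 = 211 (0b11010011)
  OR R0, R2   → R0 = 207 OR 211 = 223 (0b11011111)
Final: R0 = 223

223


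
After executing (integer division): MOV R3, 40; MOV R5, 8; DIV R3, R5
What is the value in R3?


Register state trace:
  MOV R3, 40  → R3 = 40
  MOV R5, 8  → R5 = 8
  DIV R3, R5  → R3 = 40 // 8 = 5
Final: R3 = 5

5


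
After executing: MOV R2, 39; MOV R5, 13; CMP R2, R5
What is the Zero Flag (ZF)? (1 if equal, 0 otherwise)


Register state trace:
  MOV R2, 39  → R2 = 39
  MOV R5, 13  → R5 = 13
  CMP R2, R5  → computes 39 - 13 = 26
  Result is nonzero, so values are not equal
ZF = 0

0


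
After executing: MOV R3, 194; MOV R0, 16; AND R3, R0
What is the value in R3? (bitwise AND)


Register state trace:
  MOV R3, 194  → R3 = 194 (0b11000010)
  MOV R0, 16  → R0 = 16 (0b00010000)
  AND R3, R0  → R3 = 194 AND 16 = 0 (0b00000000)
Final: R3 = 0

0


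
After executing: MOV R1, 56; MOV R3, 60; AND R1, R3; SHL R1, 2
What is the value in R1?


Register state trace:
  MOV R1, 56  → R1 = 56 (0b00111000)
  MOV R3, 60  → R3 = 60 (0b00111100)
  AND R1, R3  → R1 = 56 AND 60 = 56 (0b00111000)
  SHL R1, 2  → R1 = 56 << 2 = 224
Final: R1 = 224

224


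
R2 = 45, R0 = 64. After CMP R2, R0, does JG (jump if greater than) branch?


Trace:
  R2 = 45, R0 = 64
  CMP R2, R0  → compares 45 vs 64
  JG checks: is 45 greater than 64?
  45 < 64, so condition is false
Branch taken: No

No


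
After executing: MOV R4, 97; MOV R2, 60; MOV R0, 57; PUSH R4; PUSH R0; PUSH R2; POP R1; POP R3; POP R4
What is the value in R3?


Stack trace (top is rightmost):
  MOV R4, 97  → R4 = 97
  MOV R2, 60  → R2 = 60
  MOV R0, 57  → R0 = 57
  PUSH R4  → stack: [97]
  PUSH R0  → stack: [97, 57]
  PUSH R2  → stack: [97, 57, 60]
  POP R1  → R1 = 60, stack: [97, 57]
  POP R3  → R3 = 57, stack: [97]
  POP R4  → R4 = 97, stack: []
Final: R3 = 57

57


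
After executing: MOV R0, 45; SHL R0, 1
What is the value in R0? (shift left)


Register state trace:
  MOV R0, 45  → R0 = 45
  SHL R0, 1  → R0 = 45 << 1 = 45 * 2^1 = 90
Final: R0 = 90

90


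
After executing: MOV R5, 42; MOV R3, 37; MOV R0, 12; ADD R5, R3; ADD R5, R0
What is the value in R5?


Register state trace:
  MOV R5, 42  → R5 = 42
  MOV R3, 37  → R3 = 37
  MOV R0, 12  → R0 = 12
  ADD R5, R3  → R5 = 42 + 37 = 79
  ADD R5, R0  → R5 = 79 + 12 = 91
Final: R5 = 91

91


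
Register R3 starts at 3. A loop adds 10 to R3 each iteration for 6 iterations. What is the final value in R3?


Starting value: R3 = 3
  Iter 1: R3 = 3 + 10 = 13
  Iter 2: R3 = 13 + 10 = 23
  Iter 3: R3 = 23 + 10 = 33
  Iter 4: R3 = 33 + 10 = 43
  Iter 5: R3 = 43 + 10 = 53
  Iter 6: R3 = 53 + 10 = 63
Final: R3 = 63

63


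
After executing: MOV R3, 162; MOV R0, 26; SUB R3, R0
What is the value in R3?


Register state trace:
  MOV R3, 162  → R3 = 162
  MOV R0, 26  → R0 = 26
  SUB R3, R0  → R3 = 162 - 26 = 136
Final: R3 = 136

136


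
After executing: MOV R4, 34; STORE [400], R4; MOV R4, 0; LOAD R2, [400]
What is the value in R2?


Register and memory trace:
  MOV R4, 34  → R4 = 34
  STORE [400], R4  → mem[400] = 34
  MOV R4, 0  → R4 = 0
  LOAD R2, [400]  → R2 = mem[400] = 34
Final: R2 = 34

34


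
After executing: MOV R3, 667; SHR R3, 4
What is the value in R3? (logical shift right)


Register state trace:
  MOV R3, 667  → R3 = 667
  SHR R3, 4  → R3 = 667 >> 4 = 667 // 2^4 = 41
Final: R3 = 41

41


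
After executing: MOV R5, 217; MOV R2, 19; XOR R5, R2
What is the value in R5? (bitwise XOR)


Register state trace:
  MOV R5, 217  → R5 = 217 (0b11011001)
  MOV R2, 19  → R2 = 19 (0b00010011)
  XOR R5, R2  → R5 = 217 XOR 19 = 202 (0b11001010)
Final: R5 = 202

202


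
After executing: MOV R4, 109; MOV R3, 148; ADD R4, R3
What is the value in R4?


Register state trace:
  MOV R4, 109  → R4 = 109
  MOV R3, 148  → R3 = 148
  ADD R4, R3  → R4 = 109 + 148 = 257
Final: R4 = 257

257


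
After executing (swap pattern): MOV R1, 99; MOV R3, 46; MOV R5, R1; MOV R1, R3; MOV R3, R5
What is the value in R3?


Register state trace (swap pattern):
  MOV R1, 99  → R1 = 99
  MOV R3, 46  → R3 = 46
  MOV R5, R1  → R5 = 99  (save R1)
  MOV R1, R3  → R1 = 46  (R1 gets R3's value)
  MOV R3, R5  → R3 = 99  (R3 gets saved value)
Final: R3 = 99

99


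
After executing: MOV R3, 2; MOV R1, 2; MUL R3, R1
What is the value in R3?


Register state trace:
  MOV R3, 2  → R3 = 2
  MOV R1, 2  → R1 = 2
  MUL R3, R1  → R3 = 2 * 2 = 4
Final: R3 = 4

4


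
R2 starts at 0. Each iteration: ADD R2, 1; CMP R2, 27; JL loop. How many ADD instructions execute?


Loop trace (R2 starts at 0, target 27, step 1):
  ADD #1: R2 = 0 + 1 = 1  → 1 < 27, loop
  ADD #2: R2 = 1 + 1 = 2  → 2 < 27, loop
  ADD #3: R2 = 2 + 1 = 3  → 3 < 27, loop
  ADD #4: R2 = 3 + 1 = 4  → 4 < 27, loop
  ADD #5: R2 = 4 + 1 = 5  → 5 < 27, loop
  ADD #6: R2 = 5 + 1 = 6  → 6 < 27, loop
  ADD #7: R2 = 6 + 1 = 7  → 7 < 27, loop
  ADD #8: R2 = 7 + 1 = 8  → 8 < 27, loop
  ADD #9: R2 = 8 + 1 = 9  → 9 < 27, loop
  ADD #10: R2 = 9 + 1 = 10  → 10 < 27, loop
  ADD #11: R2 = 10 + 1 = 11  → 11 < 27, loop
  ADD #12: R2 = 11 + 1 = 12  → 12 < 27, loop
  ADD #13: R2 = 12 + 1 = 13  → 13 < 27, loop
  ADD #14: R2 = 13 + 1 = 14  → 14 < 27, loop
  ADD #15: R2 = 14 + 1 = 15  → 15 < 27, loop
  ADD #16: R2 = 15 + 1 = 16  → 16 < 27, loop
  ADD #17: R2 = 16 + 1 = 17  → 17 < 27, loop
  ADD #18: R2 = 17 + 1 = 18  → 18 < 27, loop
  ADD #19: R2 = 18 + 1 = 19  → 19 < 27, loop
  ADD #20: R2 = 19 + 1 = 20  → 20 < 27, loop
  ADD #21: R2 = 20 + 1 = 21  → 21 < 27, loop
  ADD #22: R2 = 21 + 1 = 22  → 22 < 27, loop
  ADD #23: R2 = 22 + 1 = 23  → 23 < 27, loop
  ADD #24: R2 = 23 + 1 = 24  → 24 < 27, loop
  ADD #25: R2 = 24 + 1 = 25  → 25 < 27, loop
  ADD #26: R2 = 25 + 1 = 26  → 26 < 27, loop
  ADD #27: R2 = 26 + 1 = 27  → 27 >= 27, exit
Total ADD instructions: 27

27


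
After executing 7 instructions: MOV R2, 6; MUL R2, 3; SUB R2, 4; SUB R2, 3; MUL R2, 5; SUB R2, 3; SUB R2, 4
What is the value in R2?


Register state trace:
  MOV R2, 6  → R2 = 6
  MUL R2, 3  → R2 = 6 * 3 = 18
  SUB R2, 4  → R2 = 18 - 4 = 14
  SUB R2, 3  → R2 = 14 - 3 = 11
  MUL R2, 5  → R2 = 11 * 5 = 55
  SUB R2, 3  → R2 = 55 - 3 = 52
  SUB R2, 4  → R2 = 52 - 4 = 48
Final: R2 = 48

48


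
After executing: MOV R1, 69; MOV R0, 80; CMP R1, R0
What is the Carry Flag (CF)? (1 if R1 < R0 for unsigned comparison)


Register state trace:
  MOV R1, 69  → R1 = 69
  MOV R0, 80  → R0 = 80
  CMP R1, R0  → unsigned 69 - 80: borrow occurs
  69 < 80, so CF = 1
CF = 1

1


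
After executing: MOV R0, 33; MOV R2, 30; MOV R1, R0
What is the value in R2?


Register state trace:
  MOV R0, 33  → R0 = 33
  MOV R2, 30  → R2 = 30
  MOV R1, R0  → R1 = 33
Final: R2 = 30

30


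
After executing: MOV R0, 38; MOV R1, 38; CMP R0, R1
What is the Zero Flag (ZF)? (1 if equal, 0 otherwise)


Register state trace:
  MOV R0, 38  → R0 = 38
  MOV R1, 38  → R1 = 38
  CMP R0, R1  → computes 38 - 38 = 0
  Result is zero, so values are equal
ZF = 1

1


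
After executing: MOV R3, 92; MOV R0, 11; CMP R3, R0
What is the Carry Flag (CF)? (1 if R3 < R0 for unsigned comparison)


Register state trace:
  MOV R3, 92  → R3 = 92
  MOV R0, 11  → R0 = 11
  CMP R3, R0  → unsigned 92 - 11: no borrow
  92 >= 11, so CF = 0
CF = 0

0


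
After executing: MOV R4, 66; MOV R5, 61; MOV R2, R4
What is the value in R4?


Register state trace:
  MOV R4, 66  → R4 = 66
  MOV R5, 61  → R5 = 61
  MOV R2, R4  → R2 = 66
Final: R4 = 66

66


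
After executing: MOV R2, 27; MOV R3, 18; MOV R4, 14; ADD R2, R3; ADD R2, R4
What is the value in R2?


Register state trace:
  MOV R2, 27  → R2 = 27
  MOV R3, 18  → R3 = 18
  MOV R4, 14  → R4 = 14
  ADD R2, R3  → R2 = 27 + 18 = 45
  ADD R2, R4  → R2 = 45 + 14 = 59
Final: R2 = 59

59


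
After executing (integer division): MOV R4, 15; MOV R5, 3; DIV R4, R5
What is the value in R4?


Register state trace:
  MOV R4, 15  → R4 = 15
  MOV R5, 3  → R5 = 3
  DIV R4, R5  → R4 = 15 // 3 = 5
Final: R4 = 5

5


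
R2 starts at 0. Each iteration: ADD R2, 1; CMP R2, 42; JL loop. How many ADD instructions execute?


Loop trace (R2 starts at 0, target 42, step 1):
  ADD #1: R2 = 0 + 1 = 1  → 1 < 42, loop
  ADD #2: R2 = 1 + 1 = 2  → 2 < 42, loop
  ADD #3: R2 = 2 + 1 = 3  → 3 < 42, loop
  ADD #4: R2 = 3 + 1 = 4  → 4 < 42, loop
  ADD #5: R2 = 4 + 1 = 5  → 5 < 42, loop
  ADD #6: R2 = 5 + 1 = 6  → 6 < 42, loop
  ADD #7: R2 = 6 + 1 = 7  → 7 < 42, loop
  ADD #8: R2 = 7 + 1 = 8  → 8 < 42, loop
  ADD #9: R2 = 8 + 1 = 9  → 9 < 42, loop
  ADD #10: R2 = 9 + 1 = 10  → 10 < 42, loop
  ADD #11: R2 = 10 + 1 = 11  → 11 < 42, loop
  ADD #12: R2 = 11 + 1 = 12  → 12 < 42, loop
  ADD #13: R2 = 12 + 1 = 13  → 13 < 42, loop
  ADD #14: R2 = 13 + 1 = 14  → 14 < 42, loop
  ADD #15: R2 = 14 + 1 = 15  → 15 < 42, loop
  ADD #16: R2 = 15 + 1 = 16  → 16 < 42, loop
  ADD #17: R2 = 16 + 1 = 17  → 17 < 42, loop
  ADD #18: R2 = 17 + 1 = 18  → 18 < 42, loop
  ADD #19: R2 = 18 + 1 = 19  → 19 < 42, loop
  ADD #20: R2 = 19 + 1 = 20  → 20 < 42, loop
  ADD #21: R2 = 20 + 1 = 21  → 21 < 42, loop
  ADD #22: R2 = 21 + 1 = 22  → 22 < 42, loop
  ADD #23: R2 = 22 + 1 = 23  → 23 < 42, loop
  ADD #24: R2 = 23 + 1 = 24  → 24 < 42, loop
  ADD #25: R2 = 24 + 1 = 25  → 25 < 42, loop
  ADD #26: R2 = 25 + 1 = 26  → 26 < 42, loop
  ADD #27: R2 = 26 + 1 = 27  → 27 < 42, loop
  ADD #28: R2 = 27 + 1 = 28  → 28 < 42, loop
  ADD #29: R2 = 28 + 1 = 29  → 29 < 42, loop
  ADD #30: R2 = 29 + 1 = 30  → 30 < 42, loop
  ADD #31: R2 = 30 + 1 = 31  → 31 < 42, loop
  ADD #32: R2 = 31 + 1 = 32  → 32 < 42, loop
  ADD #33: R2 = 32 + 1 = 33  → 33 < 42, loop
  ADD #34: R2 = 33 + 1 = 34  → 34 < 42, loop
  ADD #35: R2 = 34 + 1 = 35  → 35 < 42, loop
  ADD #36: R2 = 35 + 1 = 36  → 36 < 42, loop
  ADD #37: R2 = 36 + 1 = 37  → 37 < 42, loop
  ADD #38: R2 = 37 + 1 = 38  → 38 < 42, loop
  ADD #39: R2 = 38 + 1 = 39  → 39 < 42, loop
  ADD #40: R2 = 39 + 1 = 40  → 40 < 42, loop
  ADD #41: R2 = 40 + 1 = 41  → 41 < 42, loop
  ADD #42: R2 = 41 + 1 = 42  → 42 >= 42, exit
Total ADD instructions: 42

42


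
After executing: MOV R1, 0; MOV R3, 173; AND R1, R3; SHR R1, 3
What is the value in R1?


Register state trace:
  MOV R1, 0  → R1 = 0 (0b00000000)
  MOV R3, 173  → R3 = 173 (0b10101101)
  AND R1, R3  → R1 = 0 AND 173 = 0 (0b00000000)
  SHR R1, 3  → R1 = 0 >> 3 = 0
Final: R1 = 0

0


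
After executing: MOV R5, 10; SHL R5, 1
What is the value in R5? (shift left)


Register state trace:
  MOV R5, 10  → R5 = 10
  SHL R5, 1  → R5 = 10 << 1 = 10 * 2^1 = 20
Final: R5 = 20

20


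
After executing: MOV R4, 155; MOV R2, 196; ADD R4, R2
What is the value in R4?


Register state trace:
  MOV R4, 155  → R4 = 155
  MOV R2, 196  → R2 = 196
  ADD R4, R2  → R4 = 155 + 196 = 351
Final: R4 = 351

351


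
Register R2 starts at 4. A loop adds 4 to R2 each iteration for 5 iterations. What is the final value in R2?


Starting value: R2 = 4
  Iter 1: R2 = 4 + 4 = 8
  Iter 2: R2 = 8 + 4 = 12
  Iter 3: R2 = 12 + 4 = 16
  Iter 4: R2 = 16 + 4 = 20
  Iter 5: R2 = 20 + 4 = 24
Final: R2 = 24

24


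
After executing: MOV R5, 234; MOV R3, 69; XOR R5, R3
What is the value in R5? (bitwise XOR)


Register state trace:
  MOV R5, 234  → R5 = 234 (0b11101010)
  MOV R3, 69  → R3 = 69 (0b01000101)
  XOR R5, R3  → R5 = 234 XOR 69 = 175 (0b10101111)
Final: R5 = 175

175


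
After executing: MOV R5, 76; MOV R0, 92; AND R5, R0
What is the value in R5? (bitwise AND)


Register state trace:
  MOV R5, 76  → R5 = 76 (0b01001100)
  MOV R0, 92  → R0 = 92 (0b01011100)
  AND R5, R0  → R5 = 76 AND 92 = 76 (0b01001100)
Final: R5 = 76

76


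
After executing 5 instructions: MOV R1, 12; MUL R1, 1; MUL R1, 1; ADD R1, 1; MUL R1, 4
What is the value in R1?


Register state trace:
  MOV R1, 12  → R1 = 12
  MUL R1, 1  → R1 = 12 * 1 = 12
  MUL R1, 1  → R1 = 12 * 1 = 12
  ADD R1, 1  → R1 = 12 + 1 = 13
  MUL R1, 4  → R1 = 13 * 4 = 52
Final: R1 = 52

52


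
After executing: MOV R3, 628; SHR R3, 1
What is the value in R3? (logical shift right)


Register state trace:
  MOV R3, 628  → R3 = 628
  SHR R3, 1  → R3 = 628 >> 1 = 628 // 2^1 = 314
Final: R3 = 314

314


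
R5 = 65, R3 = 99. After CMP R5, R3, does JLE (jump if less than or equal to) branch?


Trace:
  R5 = 65, R3 = 99
  CMP R5, R3  → compares 65 vs 99
  JLE checks: is 65 less than or equal to 99?
  65 < 99, so condition is true
Branch taken: Yes

Yes


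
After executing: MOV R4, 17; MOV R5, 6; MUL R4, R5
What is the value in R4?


Register state trace:
  MOV R4, 17  → R4 = 17
  MOV R5, 6  → R5 = 6
  MUL R4, R5  → R4 = 17 * 6 = 102
Final: R4 = 102

102


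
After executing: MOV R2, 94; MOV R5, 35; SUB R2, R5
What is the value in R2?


Register state trace:
  MOV R2, 94  → R2 = 94
  MOV R5, 35  → R5 = 35
  SUB R2, R5  → R2 = 94 - 35 = 59
Final: R2 = 59

59


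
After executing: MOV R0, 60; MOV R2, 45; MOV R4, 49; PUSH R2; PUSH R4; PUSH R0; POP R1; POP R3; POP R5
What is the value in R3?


Stack trace (top is rightmost):
  MOV R0, 60  → R0 = 60
  MOV R2, 45  → R2 = 45
  MOV R4, 49  → R4 = 49
  PUSH R2  → stack: [45]
  PUSH R4  → stack: [45, 49]
  PUSH R0  → stack: [45, 49, 60]
  POP R1  → R1 = 60, stack: [45, 49]
  POP R3  → R3 = 49, stack: [45]
  POP R5  → R5 = 45, stack: []
Final: R3 = 49

49


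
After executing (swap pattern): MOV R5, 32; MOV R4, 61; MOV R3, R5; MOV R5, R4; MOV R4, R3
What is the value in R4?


Register state trace (swap pattern):
  MOV R5, 32  → R5 = 32
  MOV R4, 61  → R4 = 61
  MOV R3, R5  → R3 = 32  (save R5)
  MOV R5, R4  → R5 = 61  (R5 gets R4's value)
  MOV R4, R3  → R4 = 32  (R4 gets saved value)
Final: R4 = 32

32
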